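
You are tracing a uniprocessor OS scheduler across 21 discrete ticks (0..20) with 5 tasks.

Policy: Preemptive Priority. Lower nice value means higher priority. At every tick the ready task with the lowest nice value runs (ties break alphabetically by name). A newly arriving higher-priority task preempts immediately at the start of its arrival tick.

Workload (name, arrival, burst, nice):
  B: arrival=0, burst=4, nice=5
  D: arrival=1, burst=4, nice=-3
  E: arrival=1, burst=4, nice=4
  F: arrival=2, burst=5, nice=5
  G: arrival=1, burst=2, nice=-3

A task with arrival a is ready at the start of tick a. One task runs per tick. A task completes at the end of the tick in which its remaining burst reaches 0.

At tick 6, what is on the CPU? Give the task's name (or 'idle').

t=0: ready={B} → run B
t=1: ready={B,D,E,G} → run D
t=2: ready={B,D,E,F,G} → run D
t=3: ready={B,D,E,F,G} → run D
t=4: ready={B,D,E,F,G} → run D
t=5: ready={B,E,F,G} → run G
t=6: ready={B,E,F,G} → run G
t=7: ready={B,E,F} → run E
t=8: ready={B,E,F} → run E
t=9: ready={B,E,F} → run E
t=10: ready={B,E,F} → run E
t=11: ready={B,F} → run B
t=12: ready={B,F} → run B
t=13: ready={B,F} → run B
t=14: ready={F} → run F
t=15: ready={F} → run F
t=16: ready={F} → run F
t=17: ready={F} → run F
t=18: ready={F} → run F
t=19: (idle)
t=20: (idle)

running at tick 6 = G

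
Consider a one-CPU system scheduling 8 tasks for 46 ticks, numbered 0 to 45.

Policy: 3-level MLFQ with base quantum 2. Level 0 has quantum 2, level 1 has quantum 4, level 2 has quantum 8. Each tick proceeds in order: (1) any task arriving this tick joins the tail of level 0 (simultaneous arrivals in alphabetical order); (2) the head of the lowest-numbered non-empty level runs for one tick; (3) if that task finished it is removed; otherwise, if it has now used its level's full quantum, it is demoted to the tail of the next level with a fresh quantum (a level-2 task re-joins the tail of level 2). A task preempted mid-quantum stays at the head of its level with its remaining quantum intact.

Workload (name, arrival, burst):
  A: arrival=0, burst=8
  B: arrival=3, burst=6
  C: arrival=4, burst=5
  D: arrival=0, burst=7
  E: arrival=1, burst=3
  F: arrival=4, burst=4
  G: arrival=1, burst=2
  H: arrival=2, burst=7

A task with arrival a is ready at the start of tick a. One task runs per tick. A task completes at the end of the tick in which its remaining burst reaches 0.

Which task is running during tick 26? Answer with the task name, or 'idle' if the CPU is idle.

t=0: L0/L1/L2 = AD/-/- → run A
t=1: L0/L1/L2 = ADEG/-/- → run A
t=2: L0/L1/L2 = DEGH/A/- → run D
t=3: L0/L1/L2 = DEGHB/A/- → run D
t=4: L0/L1/L2 = EGHBCF/AD/- → run E
t=5: L0/L1/L2 = EGHBCF/AD/- → run E
t=6: L0/L1/L2 = GHBCF/ADE/- → run G
t=7: L0/L1/L2 = GHBCF/ADE/- → run G
t=8: L0/L1/L2 = HBCF/ADE/- → run H
t=9: L0/L1/L2 = HBCF/ADE/- → run H
t=10: L0/L1/L2 = BCF/ADEH/- → run B
t=11: L0/L1/L2 = BCF/ADEH/- → run B
t=12: L0/L1/L2 = CF/ADEHB/- → run C
t=13: L0/L1/L2 = CF/ADEHB/- → run C
t=14: L0/L1/L2 = F/ADEHBC/- → run F
t=15: L0/L1/L2 = F/ADEHBC/- → run F
t=16: L0/L1/L2 = -/ADEHBCF/- → run A
t=17: L0/L1/L2 = -/ADEHBCF/- → run A
t=18: L0/L1/L2 = -/ADEHBCF/- → run A
t=19: L0/L1/L2 = -/ADEHBCF/- → run A
t=20: L0/L1/L2 = -/DEHBCF/A → run D
t=21: L0/L1/L2 = -/DEHBCF/A → run D
t=22: L0/L1/L2 = -/DEHBCF/A → run D
t=23: L0/L1/L2 = -/DEHBCF/A → run D
t=24: L0/L1/L2 = -/EHBCF/AD → run E
t=25: L0/L1/L2 = -/HBCF/AD → run H
t=26: L0/L1/L2 = -/HBCF/AD → run H
t=27: L0/L1/L2 = -/HBCF/AD → run H
t=28: L0/L1/L2 = -/HBCF/AD → run H
t=29: L0/L1/L2 = -/BCF/ADH → run B
t=30: L0/L1/L2 = -/BCF/ADH → run B
t=31: L0/L1/L2 = -/BCF/ADH → run B
t=32: L0/L1/L2 = -/BCF/ADH → run B
t=33: L0/L1/L2 = -/CF/ADH → run C
t=34: L0/L1/L2 = -/CF/ADH → run C
t=35: L0/L1/L2 = -/CF/ADH → run C
t=36: L0/L1/L2 = -/F/ADH → run F
t=37: L0/L1/L2 = -/F/ADH → run F
t=38: L0/L1/L2 = -/-/ADH → run A
t=39: L0/L1/L2 = -/-/ADH → run A
t=40: L0/L1/L2 = -/-/DH → run D
t=41: L0/L1/L2 = -/-/H → run H
t=42: (idle)
t=43: (idle)
t=44: (idle)
t=45: (idle)

running at tick 26 = H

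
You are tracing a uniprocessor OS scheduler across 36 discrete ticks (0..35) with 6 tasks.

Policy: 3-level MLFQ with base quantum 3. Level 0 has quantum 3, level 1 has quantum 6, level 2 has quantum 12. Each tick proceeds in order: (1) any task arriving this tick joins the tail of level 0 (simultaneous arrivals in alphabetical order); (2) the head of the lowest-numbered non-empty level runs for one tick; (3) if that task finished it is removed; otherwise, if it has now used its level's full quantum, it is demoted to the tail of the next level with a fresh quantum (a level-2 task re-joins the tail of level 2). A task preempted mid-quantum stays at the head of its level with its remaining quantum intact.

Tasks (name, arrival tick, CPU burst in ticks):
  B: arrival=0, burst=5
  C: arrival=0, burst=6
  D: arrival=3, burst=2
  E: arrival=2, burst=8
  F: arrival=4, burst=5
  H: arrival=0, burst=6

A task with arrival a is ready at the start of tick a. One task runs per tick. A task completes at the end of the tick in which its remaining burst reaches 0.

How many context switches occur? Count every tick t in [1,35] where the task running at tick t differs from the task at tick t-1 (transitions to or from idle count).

t=0: L0/L1/L2 = BCH/-/- → run B
t=1: L0/L1/L2 = BCH/-/- → run B
t=2: L0/L1/L2 = BCHE/-/- → run B
t=3: L0/L1/L2 = CHED/B/- → run C
t=4: L0/L1/L2 = CHEDF/B/- → run C
t=5: L0/L1/L2 = CHEDF/B/- → run C
t=6: L0/L1/L2 = HEDF/BC/- → run H
t=7: L0/L1/L2 = HEDF/BC/- → run H
t=8: L0/L1/L2 = HEDF/BC/- → run H
t=9: L0/L1/L2 = EDF/BCH/- → run E
t=10: L0/L1/L2 = EDF/BCH/- → run E
t=11: L0/L1/L2 = EDF/BCH/- → run E
t=12: L0/L1/L2 = DF/BCHE/- → run D
t=13: L0/L1/L2 = DF/BCHE/- → run D
t=14: L0/L1/L2 = F/BCHE/- → run F
t=15: L0/L1/L2 = F/BCHE/- → run F
t=16: L0/L1/L2 = F/BCHE/- → run F
t=17: L0/L1/L2 = -/BCHEF/- → run B
t=18: L0/L1/L2 = -/BCHEF/- → run B
t=19: L0/L1/L2 = -/CHEF/- → run C
t=20: L0/L1/L2 = -/CHEF/- → run C
t=21: L0/L1/L2 = -/CHEF/- → run C
t=22: L0/L1/L2 = -/HEF/- → run H
t=23: L0/L1/L2 = -/HEF/- → run H
t=24: L0/L1/L2 = -/HEF/- → run H
t=25: L0/L1/L2 = -/EF/- → run E
t=26: L0/L1/L2 = -/EF/- → run E
t=27: L0/L1/L2 = -/EF/- → run E
t=28: L0/L1/L2 = -/EF/- → run E
t=29: L0/L1/L2 = -/EF/- → run E
t=30: L0/L1/L2 = -/F/- → run F
t=31: L0/L1/L2 = -/F/- → run F
t=32: (idle)
t=33: (idle)
t=34: (idle)
t=35: (idle)

context switches = 11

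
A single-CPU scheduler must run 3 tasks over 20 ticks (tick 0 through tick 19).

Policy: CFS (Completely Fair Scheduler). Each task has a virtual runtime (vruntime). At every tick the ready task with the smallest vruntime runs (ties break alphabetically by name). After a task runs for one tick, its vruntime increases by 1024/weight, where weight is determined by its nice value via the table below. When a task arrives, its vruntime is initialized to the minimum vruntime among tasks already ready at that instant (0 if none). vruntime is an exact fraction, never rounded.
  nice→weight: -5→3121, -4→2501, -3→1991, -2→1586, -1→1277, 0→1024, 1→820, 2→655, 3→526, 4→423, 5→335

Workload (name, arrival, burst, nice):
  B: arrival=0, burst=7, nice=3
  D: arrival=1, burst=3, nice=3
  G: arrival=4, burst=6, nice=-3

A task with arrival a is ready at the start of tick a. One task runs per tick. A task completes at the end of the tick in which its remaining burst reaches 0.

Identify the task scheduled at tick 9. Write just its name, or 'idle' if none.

running at tick 9 = B

t=0: vr[B=0] → run B
t=1: vr[B=512/263 D=512/263] → run B
t=2: vr[B=1024/263 D=512/263] → run D
t=3: vr[B=1024/263 D=1024/263] → run B
t=4: vr[B=1536/263 D=1024/263 G=1024/263] → run D
t=5: vr[B=1536/263 D=1536/263 G=1024/263] → run G
t=6: vr[B=1536/263 D=1536/263 G=2308096/523633] → run G
t=7: vr[B=1536/263 D=1536/263 G=2577408/523633] → run G
t=8: vr[B=1536/263 D=1536/263 G=2846720/523633] → run G
t=9: vr[B=1536/263 D=1536/263 G=3116032/523633] → run B
t=10: vr[B=2048/263 D=1536/263 G=3116032/523633] → run D
t=11: vr[B=2048/263 G=3116032/523633] → run G
t=12: vr[B=2048/263 G=3385344/523633] → run G
t=13: vr[B=2048/263] → run B
t=14: vr[B=2560/263] → run B
t=15: vr[B=3072/263] → run B
t=16: (idle)
t=17: (idle)
t=18: (idle)
t=19: (idle)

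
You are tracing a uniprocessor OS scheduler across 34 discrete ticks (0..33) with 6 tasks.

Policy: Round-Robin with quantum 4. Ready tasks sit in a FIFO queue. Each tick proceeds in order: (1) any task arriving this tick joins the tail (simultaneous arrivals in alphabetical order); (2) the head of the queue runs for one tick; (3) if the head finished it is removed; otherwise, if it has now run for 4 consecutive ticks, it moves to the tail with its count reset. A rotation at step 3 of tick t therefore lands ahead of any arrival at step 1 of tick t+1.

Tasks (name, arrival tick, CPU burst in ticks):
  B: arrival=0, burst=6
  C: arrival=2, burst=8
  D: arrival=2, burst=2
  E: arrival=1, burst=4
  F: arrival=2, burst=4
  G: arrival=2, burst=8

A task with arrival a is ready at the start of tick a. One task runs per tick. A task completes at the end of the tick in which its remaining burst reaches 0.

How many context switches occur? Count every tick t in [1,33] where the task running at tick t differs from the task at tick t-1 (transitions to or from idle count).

t=0: queue=[B] q_used=0 → run B
t=1: queue=[B,E] q_used=1 → run B
t=2: queue=[B,E,C,D,F,G] q_used=2 → run B
t=3: queue=[B,E,C,D,F,G] q_used=3 → run B
t=4: queue=[E,C,D,F,G,B] q_used=0 → run E
t=5: queue=[E,C,D,F,G,B] q_used=1 → run E
t=6: queue=[E,C,D,F,G,B] q_used=2 → run E
t=7: queue=[E,C,D,F,G,B] q_used=3 → run E
t=8: queue=[C,D,F,G,B] q_used=0 → run C
t=9: queue=[C,D,F,G,B] q_used=1 → run C
t=10: queue=[C,D,F,G,B] q_used=2 → run C
t=11: queue=[C,D,F,G,B] q_used=3 → run C
t=12: queue=[D,F,G,B,C] q_used=0 → run D
t=13: queue=[D,F,G,B,C] q_used=1 → run D
t=14: queue=[F,G,B,C] q_used=0 → run F
t=15: queue=[F,G,B,C] q_used=1 → run F
t=16: queue=[F,G,B,C] q_used=2 → run F
t=17: queue=[F,G,B,C] q_used=3 → run F
t=18: queue=[G,B,C] q_used=0 → run G
t=19: queue=[G,B,C] q_used=1 → run G
t=20: queue=[G,B,C] q_used=2 → run G
t=21: queue=[G,B,C] q_used=3 → run G
t=22: queue=[B,C,G] q_used=0 → run B
t=23: queue=[B,C,G] q_used=1 → run B
t=24: queue=[C,G] q_used=0 → run C
t=25: queue=[C,G] q_used=1 → run C
t=26: queue=[C,G] q_used=2 → run C
t=27: queue=[C,G] q_used=3 → run C
t=28: queue=[G] q_used=0 → run G
t=29: queue=[G] q_used=1 → run G
t=30: queue=[G] q_used=2 → run G
t=31: queue=[G] q_used=3 → run G
t=32: (idle)
t=33: (idle)

context switches = 9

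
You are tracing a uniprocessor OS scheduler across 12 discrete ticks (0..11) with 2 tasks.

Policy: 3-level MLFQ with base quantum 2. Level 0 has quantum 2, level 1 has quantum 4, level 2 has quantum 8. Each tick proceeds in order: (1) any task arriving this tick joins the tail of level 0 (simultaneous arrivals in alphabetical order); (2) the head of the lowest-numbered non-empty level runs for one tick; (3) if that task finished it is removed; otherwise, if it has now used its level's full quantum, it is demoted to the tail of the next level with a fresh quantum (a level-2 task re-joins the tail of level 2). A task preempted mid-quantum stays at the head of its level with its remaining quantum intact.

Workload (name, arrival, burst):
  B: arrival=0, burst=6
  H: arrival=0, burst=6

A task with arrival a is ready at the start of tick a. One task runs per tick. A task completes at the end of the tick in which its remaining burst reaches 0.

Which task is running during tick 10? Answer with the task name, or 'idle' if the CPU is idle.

running at tick 10 = H

t=0: L0/L1/L2 = BH/-/- → run B
t=1: L0/L1/L2 = BH/-/- → run B
t=2: L0/L1/L2 = H/B/- → run H
t=3: L0/L1/L2 = H/B/- → run H
t=4: L0/L1/L2 = -/BH/- → run B
t=5: L0/L1/L2 = -/BH/- → run B
t=6: L0/L1/L2 = -/BH/- → run B
t=7: L0/L1/L2 = -/BH/- → run B
t=8: L0/L1/L2 = -/H/- → run H
t=9: L0/L1/L2 = -/H/- → run H
t=10: L0/L1/L2 = -/H/- → run H
t=11: L0/L1/L2 = -/H/- → run H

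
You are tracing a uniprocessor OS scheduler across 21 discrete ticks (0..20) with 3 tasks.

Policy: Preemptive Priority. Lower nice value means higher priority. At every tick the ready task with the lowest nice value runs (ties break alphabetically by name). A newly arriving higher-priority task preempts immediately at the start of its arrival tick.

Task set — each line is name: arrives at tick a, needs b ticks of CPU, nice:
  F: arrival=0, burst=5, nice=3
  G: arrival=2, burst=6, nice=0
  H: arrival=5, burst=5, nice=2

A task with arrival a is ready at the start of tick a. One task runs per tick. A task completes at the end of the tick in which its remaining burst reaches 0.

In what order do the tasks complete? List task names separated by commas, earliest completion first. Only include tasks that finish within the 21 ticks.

completion order = G, H, F

t=0: ready={F} → run F
t=1: ready={F} → run F
t=2: ready={F,G} → run G
t=3: ready={F,G} → run G
t=4: ready={F,G} → run G
t=5: ready={F,G,H} → run G
t=6: ready={F,G,H} → run G
t=7: ready={F,G,H} → run G
t=8: ready={F,H} → run H
t=9: ready={F,H} → run H
t=10: ready={F,H} → run H
t=11: ready={F,H} → run H
t=12: ready={F,H} → run H
t=13: ready={F} → run F
t=14: ready={F} → run F
t=15: ready={F} → run F
t=16: (idle)
t=17: (idle)
t=18: (idle)
t=19: (idle)
t=20: (idle)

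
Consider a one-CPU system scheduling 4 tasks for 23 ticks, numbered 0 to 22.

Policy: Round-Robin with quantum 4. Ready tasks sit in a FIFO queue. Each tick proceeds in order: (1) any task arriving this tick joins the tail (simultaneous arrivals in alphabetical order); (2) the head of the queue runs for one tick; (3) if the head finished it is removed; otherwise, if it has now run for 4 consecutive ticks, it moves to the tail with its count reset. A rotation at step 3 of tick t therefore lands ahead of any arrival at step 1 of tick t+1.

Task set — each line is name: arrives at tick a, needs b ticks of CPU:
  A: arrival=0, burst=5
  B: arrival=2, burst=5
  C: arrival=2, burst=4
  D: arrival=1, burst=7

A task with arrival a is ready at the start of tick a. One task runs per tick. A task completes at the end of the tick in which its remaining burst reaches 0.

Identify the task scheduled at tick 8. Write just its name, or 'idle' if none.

running at tick 8 = B

t=0: queue=[A] q_used=0 → run A
t=1: queue=[A,D] q_used=1 → run A
t=2: queue=[A,D,B,C] q_used=2 → run A
t=3: queue=[A,D,B,C] q_used=3 → run A
t=4: queue=[D,B,C,A] q_used=0 → run D
t=5: queue=[D,B,C,A] q_used=1 → run D
t=6: queue=[D,B,C,A] q_used=2 → run D
t=7: queue=[D,B,C,A] q_used=3 → run D
t=8: queue=[B,C,A,D] q_used=0 → run B
t=9: queue=[B,C,A,D] q_used=1 → run B
t=10: queue=[B,C,A,D] q_used=2 → run B
t=11: queue=[B,C,A,D] q_used=3 → run B
t=12: queue=[C,A,D,B] q_used=0 → run C
t=13: queue=[C,A,D,B] q_used=1 → run C
t=14: queue=[C,A,D,B] q_used=2 → run C
t=15: queue=[C,A,D,B] q_used=3 → run C
t=16: queue=[A,D,B] q_used=0 → run A
t=17: queue=[D,B] q_used=0 → run D
t=18: queue=[D,B] q_used=1 → run D
t=19: queue=[D,B] q_used=2 → run D
t=20: queue=[B] q_used=0 → run B
t=21: (idle)
t=22: (idle)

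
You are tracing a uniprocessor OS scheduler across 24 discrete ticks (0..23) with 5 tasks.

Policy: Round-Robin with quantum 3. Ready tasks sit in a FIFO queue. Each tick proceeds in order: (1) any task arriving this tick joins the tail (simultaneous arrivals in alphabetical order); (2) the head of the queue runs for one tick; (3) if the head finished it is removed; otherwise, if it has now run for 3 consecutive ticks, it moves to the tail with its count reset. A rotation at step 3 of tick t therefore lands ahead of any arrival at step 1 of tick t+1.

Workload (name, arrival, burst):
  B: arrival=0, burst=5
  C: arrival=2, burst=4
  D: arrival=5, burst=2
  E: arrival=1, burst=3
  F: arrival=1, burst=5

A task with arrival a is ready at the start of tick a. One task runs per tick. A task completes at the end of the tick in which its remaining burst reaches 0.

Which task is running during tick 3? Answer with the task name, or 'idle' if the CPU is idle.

running at tick 3 = E

t=0: queue=[B] q_used=0 → run B
t=1: queue=[B,E,F] q_used=1 → run B
t=2: queue=[B,E,F,C] q_used=2 → run B
t=3: queue=[E,F,C,B] q_used=0 → run E
t=4: queue=[E,F,C,B] q_used=1 → run E
t=5: queue=[E,F,C,B,D] q_used=2 → run E
t=6: queue=[F,C,B,D] q_used=0 → run F
t=7: queue=[F,C,B,D] q_used=1 → run F
t=8: queue=[F,C,B,D] q_used=2 → run F
t=9: queue=[C,B,D,F] q_used=0 → run C
t=10: queue=[C,B,D,F] q_used=1 → run C
t=11: queue=[C,B,D,F] q_used=2 → run C
t=12: queue=[B,D,F,C] q_used=0 → run B
t=13: queue=[B,D,F,C] q_used=1 → run B
t=14: queue=[D,F,C] q_used=0 → run D
t=15: queue=[D,F,C] q_used=1 → run D
t=16: queue=[F,C] q_used=0 → run F
t=17: queue=[F,C] q_used=1 → run F
t=18: queue=[C] q_used=0 → run C
t=19: (idle)
t=20: (idle)
t=21: (idle)
t=22: (idle)
t=23: (idle)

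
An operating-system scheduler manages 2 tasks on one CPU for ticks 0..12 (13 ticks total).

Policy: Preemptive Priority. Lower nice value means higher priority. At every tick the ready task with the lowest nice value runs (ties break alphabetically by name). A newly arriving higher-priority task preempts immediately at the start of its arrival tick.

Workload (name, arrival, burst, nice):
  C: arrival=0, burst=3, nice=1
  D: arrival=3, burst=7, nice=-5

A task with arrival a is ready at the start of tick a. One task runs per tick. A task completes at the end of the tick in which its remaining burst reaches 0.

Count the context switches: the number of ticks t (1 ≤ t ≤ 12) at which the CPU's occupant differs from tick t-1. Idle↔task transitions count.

t=0: ready={C} → run C
t=1: ready={C} → run C
t=2: ready={C} → run C
t=3: ready={D} → run D
t=4: ready={D} → run D
t=5: ready={D} → run D
t=6: ready={D} → run D
t=7: ready={D} → run D
t=8: ready={D} → run D
t=9: ready={D} → run D
t=10: (idle)
t=11: (idle)
t=12: (idle)

context switches = 2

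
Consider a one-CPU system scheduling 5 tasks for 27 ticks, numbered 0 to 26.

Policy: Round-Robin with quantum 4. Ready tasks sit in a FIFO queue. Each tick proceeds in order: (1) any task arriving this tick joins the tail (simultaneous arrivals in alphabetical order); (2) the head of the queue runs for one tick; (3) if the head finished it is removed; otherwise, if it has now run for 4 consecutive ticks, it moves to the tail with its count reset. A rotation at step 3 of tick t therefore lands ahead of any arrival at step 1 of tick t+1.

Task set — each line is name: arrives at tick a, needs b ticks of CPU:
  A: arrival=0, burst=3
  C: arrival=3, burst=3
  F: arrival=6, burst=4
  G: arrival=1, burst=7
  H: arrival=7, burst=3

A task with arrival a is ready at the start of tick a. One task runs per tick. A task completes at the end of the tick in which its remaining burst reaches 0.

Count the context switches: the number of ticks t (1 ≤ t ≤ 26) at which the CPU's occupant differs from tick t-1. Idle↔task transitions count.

context switches = 6

t=0: queue=[A] q_used=0 → run A
t=1: queue=[A,G] q_used=1 → run A
t=2: queue=[A,G] q_used=2 → run A
t=3: queue=[G,C] q_used=0 → run G
t=4: queue=[G,C] q_used=1 → run G
t=5: queue=[G,C] q_used=2 → run G
t=6: queue=[G,C,F] q_used=3 → run G
t=7: queue=[C,F,G,H] q_used=0 → run C
t=8: queue=[C,F,G,H] q_used=1 → run C
t=9: queue=[C,F,G,H] q_used=2 → run C
t=10: queue=[F,G,H] q_used=0 → run F
t=11: queue=[F,G,H] q_used=1 → run F
t=12: queue=[F,G,H] q_used=2 → run F
t=13: queue=[F,G,H] q_used=3 → run F
t=14: queue=[G,H] q_used=0 → run G
t=15: queue=[G,H] q_used=1 → run G
t=16: queue=[G,H] q_used=2 → run G
t=17: queue=[H] q_used=0 → run H
t=18: queue=[H] q_used=1 → run H
t=19: queue=[H] q_used=2 → run H
t=20: (idle)
t=21: (idle)
t=22: (idle)
t=23: (idle)
t=24: (idle)
t=25: (idle)
t=26: (idle)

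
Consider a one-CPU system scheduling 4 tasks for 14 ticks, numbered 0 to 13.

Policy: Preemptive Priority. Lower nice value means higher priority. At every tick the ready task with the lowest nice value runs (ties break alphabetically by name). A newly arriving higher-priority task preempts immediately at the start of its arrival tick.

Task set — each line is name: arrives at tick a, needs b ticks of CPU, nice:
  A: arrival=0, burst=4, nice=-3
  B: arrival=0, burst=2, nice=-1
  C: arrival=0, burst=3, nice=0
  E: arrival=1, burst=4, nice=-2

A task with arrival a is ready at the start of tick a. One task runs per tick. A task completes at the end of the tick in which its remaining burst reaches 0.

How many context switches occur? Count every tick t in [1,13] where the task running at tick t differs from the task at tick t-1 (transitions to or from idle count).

t=0: ready={A,B,C} → run A
t=1: ready={A,B,C,E} → run A
t=2: ready={A,B,C,E} → run A
t=3: ready={A,B,C,E} → run A
t=4: ready={B,C,E} → run E
t=5: ready={B,C,E} → run E
t=6: ready={B,C,E} → run E
t=7: ready={B,C,E} → run E
t=8: ready={B,C} → run B
t=9: ready={B,C} → run B
t=10: ready={C} → run C
t=11: ready={C} → run C
t=12: ready={C} → run C
t=13: (idle)

context switches = 4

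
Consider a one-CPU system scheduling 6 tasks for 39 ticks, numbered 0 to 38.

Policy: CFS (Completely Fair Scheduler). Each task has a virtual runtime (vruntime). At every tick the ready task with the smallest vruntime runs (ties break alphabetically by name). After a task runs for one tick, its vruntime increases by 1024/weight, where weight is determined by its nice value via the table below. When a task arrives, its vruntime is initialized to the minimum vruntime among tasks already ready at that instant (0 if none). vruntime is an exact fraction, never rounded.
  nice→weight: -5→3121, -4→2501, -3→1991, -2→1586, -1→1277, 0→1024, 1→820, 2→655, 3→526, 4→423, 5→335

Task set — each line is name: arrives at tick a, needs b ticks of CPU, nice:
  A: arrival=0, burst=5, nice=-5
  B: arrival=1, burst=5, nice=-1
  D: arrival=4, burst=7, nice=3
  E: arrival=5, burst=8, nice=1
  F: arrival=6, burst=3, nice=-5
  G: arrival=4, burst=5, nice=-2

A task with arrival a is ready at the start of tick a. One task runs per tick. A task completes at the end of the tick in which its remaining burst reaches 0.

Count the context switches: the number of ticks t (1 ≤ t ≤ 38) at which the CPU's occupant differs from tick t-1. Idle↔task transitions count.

t=0: vr[A=0] → run A
t=1: vr[A=1024/3121 B=1024/3121] → run A
t=2: vr[A=2048/3121 B=1024/3121] → run B
t=3: vr[A=2048/3121 B=4503552/3985517] → run A
t=4: vr[A=3072/3121 B=4503552/3985517 D=3072/3121 G=3072/3121] → run A
t=5: vr[A=4096/3121 B=4503552/3985517 D=3072/3121 E=3072/3121 G=3072/3121] → run D
t=6: vr[A=4096/3121 B=4503552/3985517 D=2405888/820823 E=3072/3121 F=3072/3121 G=3072/3121] → run E
t=7: vr[A=4096/3121 B=4503552/3985517 D=2405888/820823 E=1428736/639805 F=3072/3121 G=3072/3121] → run F
t=8: vr[A=4096/3121 B=4503552/3985517 D=2405888/820823 E=1428736/639805 F=4096/3121 G=3072/3121] → run G
t=9: vr[A=4096/3121 B=4503552/3985517 D=2405888/820823 E=1428736/639805 F=4096/3121 G=4034048/2474953] → run B
t=10: vr[A=4096/3121 B=7699456/3985517 D=2405888/820823 E=1428736/639805 F=4096/3121 G=4034048/2474953] → run A
t=11: vr[B=7699456/3985517 D=2405888/820823 E=1428736/639805 F=4096/3121 G=4034048/2474953] → run F
t=12: vr[B=7699456/3985517 D=2405888/820823 E=1428736/639805 F=5120/3121 G=4034048/2474953] → run G
t=13: vr[B=7699456/3985517 D=2405888/820823 E=1428736/639805 F=5120/3121 G=5632000/2474953] → run F
t=14: vr[B=7699456/3985517 D=2405888/820823 E=1428736/639805 G=5632000/2474953] → run B
t=15: vr[B=10895360/3985517 D=2405888/820823 E=1428736/639805 G=5632000/2474953] → run E
t=16: vr[B=10895360/3985517 D=2405888/820823 E=2227712/639805 G=5632000/2474953] → run G
t=17: vr[B=10895360/3985517 D=2405888/820823 E=2227712/639805 G=7229952/2474953] → run B
t=18: vr[B=14091264/3985517 D=2405888/820823 E=2227712/639805 G=7229952/2474953] → run G
t=19: vr[B=14091264/3985517 D=2405888/820823 E=2227712/639805 G=8827904/2474953] → run D
t=20: vr[B=14091264/3985517 D=4003840/820823 E=2227712/639805 G=8827904/2474953] → run E
t=21: vr[B=14091264/3985517 D=4003840/820823 E=3026688/639805 G=8827904/2474953] → run B
t=22: vr[D=4003840/820823 E=3026688/639805 G=8827904/2474953] → run G
t=23: vr[D=4003840/820823 E=3026688/639805] → run E
t=24: vr[D=4003840/820823 E=3825664/639805] → run D
t=25: vr[D=5601792/820823 E=3825664/639805] → run E
t=26: vr[D=5601792/820823 E=924928/127961] → run D
t=27: vr[D=7199744/820823 E=924928/127961] → run E
t=28: vr[D=7199744/820823 E=5423616/639805] → run E
t=29: vr[D=7199744/820823 E=6222592/639805] → run D
t=30: vr[D=8797696/820823 E=6222592/639805] → run E
t=31: vr[D=8797696/820823] → run D
t=32: vr[D=10395648/820823] → run D
t=33: (idle)
t=34: (idle)
t=35: (idle)
t=36: (idle)
t=37: (idle)
t=38: (idle)

context switches = 29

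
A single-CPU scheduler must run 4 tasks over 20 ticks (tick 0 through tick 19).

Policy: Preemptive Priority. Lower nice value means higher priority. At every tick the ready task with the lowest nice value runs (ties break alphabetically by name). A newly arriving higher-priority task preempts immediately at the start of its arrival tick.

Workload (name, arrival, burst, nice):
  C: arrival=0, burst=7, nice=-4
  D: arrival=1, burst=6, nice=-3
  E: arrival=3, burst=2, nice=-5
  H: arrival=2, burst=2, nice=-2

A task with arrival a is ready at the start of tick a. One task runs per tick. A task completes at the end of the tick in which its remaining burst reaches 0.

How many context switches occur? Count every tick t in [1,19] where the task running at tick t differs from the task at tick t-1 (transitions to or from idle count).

context switches = 5

t=0: ready={C} → run C
t=1: ready={C,D} → run C
t=2: ready={C,D,H} → run C
t=3: ready={C,D,E,H} → run E
t=4: ready={C,D,E,H} → run E
t=5: ready={C,D,H} → run C
t=6: ready={C,D,H} → run C
t=7: ready={C,D,H} → run C
t=8: ready={C,D,H} → run C
t=9: ready={D,H} → run D
t=10: ready={D,H} → run D
t=11: ready={D,H} → run D
t=12: ready={D,H} → run D
t=13: ready={D,H} → run D
t=14: ready={D,H} → run D
t=15: ready={H} → run H
t=16: ready={H} → run H
t=17: (idle)
t=18: (idle)
t=19: (idle)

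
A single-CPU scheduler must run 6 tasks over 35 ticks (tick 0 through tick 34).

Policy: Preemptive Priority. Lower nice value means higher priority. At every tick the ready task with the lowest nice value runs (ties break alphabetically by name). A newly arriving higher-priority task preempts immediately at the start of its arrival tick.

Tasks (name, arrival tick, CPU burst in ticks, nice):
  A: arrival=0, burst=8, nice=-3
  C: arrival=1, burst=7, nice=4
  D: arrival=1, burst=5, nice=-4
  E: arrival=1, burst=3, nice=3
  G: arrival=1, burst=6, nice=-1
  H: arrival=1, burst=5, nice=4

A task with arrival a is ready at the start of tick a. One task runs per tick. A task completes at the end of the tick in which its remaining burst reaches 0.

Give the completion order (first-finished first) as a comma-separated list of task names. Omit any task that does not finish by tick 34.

t=0: ready={A} → run A
t=1: ready={A,C,D,E,G,H} → run D
t=2: ready={A,C,D,E,G,H} → run D
t=3: ready={A,C,D,E,G,H} → run D
t=4: ready={A,C,D,E,G,H} → run D
t=5: ready={A,C,D,E,G,H} → run D
t=6: ready={A,C,E,G,H} → run A
t=7: ready={A,C,E,G,H} → run A
t=8: ready={A,C,E,G,H} → run A
t=9: ready={A,C,E,G,H} → run A
t=10: ready={A,C,E,G,H} → run A
t=11: ready={A,C,E,G,H} → run A
t=12: ready={A,C,E,G,H} → run A
t=13: ready={C,E,G,H} → run G
t=14: ready={C,E,G,H} → run G
t=15: ready={C,E,G,H} → run G
t=16: ready={C,E,G,H} → run G
t=17: ready={C,E,G,H} → run G
t=18: ready={C,E,G,H} → run G
t=19: ready={C,E,H} → run E
t=20: ready={C,E,H} → run E
t=21: ready={C,E,H} → run E
t=22: ready={C,H} → run C
t=23: ready={C,H} → run C
t=24: ready={C,H} → run C
t=25: ready={C,H} → run C
t=26: ready={C,H} → run C
t=27: ready={C,H} → run C
t=28: ready={C,H} → run C
t=29: ready={H} → run H
t=30: ready={H} → run H
t=31: ready={H} → run H
t=32: ready={H} → run H
t=33: ready={H} → run H
t=34: (idle)

completion order = D, A, G, E, C, H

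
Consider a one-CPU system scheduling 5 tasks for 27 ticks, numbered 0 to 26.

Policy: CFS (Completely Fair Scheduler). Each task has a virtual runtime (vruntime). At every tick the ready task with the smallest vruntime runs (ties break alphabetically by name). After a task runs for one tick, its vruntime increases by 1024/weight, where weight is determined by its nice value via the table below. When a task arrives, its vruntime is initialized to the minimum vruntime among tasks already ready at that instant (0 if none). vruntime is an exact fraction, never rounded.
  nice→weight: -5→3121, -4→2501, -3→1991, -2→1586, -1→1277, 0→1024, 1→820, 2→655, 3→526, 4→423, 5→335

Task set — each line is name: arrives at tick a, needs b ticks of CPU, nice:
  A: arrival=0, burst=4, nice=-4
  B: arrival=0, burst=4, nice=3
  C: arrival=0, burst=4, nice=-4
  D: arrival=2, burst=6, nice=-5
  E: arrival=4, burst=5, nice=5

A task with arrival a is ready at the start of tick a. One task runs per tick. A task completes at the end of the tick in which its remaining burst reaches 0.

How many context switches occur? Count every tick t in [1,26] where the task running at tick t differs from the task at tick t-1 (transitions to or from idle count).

context switches = 18

t=0: vr[A=0 B=0 C=0] → run A
t=1: vr[A=1024/2501 B=0 C=0] → run B
t=2: vr[A=1024/2501 B=512/263 C=0 D=0] → run C
t=3: vr[A=1024/2501 B=512/263 C=1024/2501 D=0] → run D
t=4: vr[A=1024/2501 B=512/263 C=1024/2501 D=1024/3121 E=1024/3121] → run D
t=5: vr[A=1024/2501 B=512/263 C=1024/2501 D=2048/3121 E=1024/3121] → run E
t=6: vr[A=1024/2501 B=512/263 C=1024/2501 D=2048/3121 E=3538944/1045535] → run A
t=7: vr[A=2048/2501 B=512/263 C=1024/2501 D=2048/3121 E=3538944/1045535] → run C
t=8: vr[A=2048/2501 B=512/263 C=2048/2501 D=2048/3121 E=3538944/1045535] → run D
t=9: vr[A=2048/2501 B=512/263 C=2048/2501 D=3072/3121 E=3538944/1045535] → run A
t=10: vr[A=3072/2501 B=512/263 C=2048/2501 D=3072/3121 E=3538944/1045535] → run C
t=11: vr[A=3072/2501 B=512/263 C=3072/2501 D=3072/3121 E=3538944/1045535] → run D
t=12: vr[A=3072/2501 B=512/263 C=3072/2501 D=4096/3121 E=3538944/1045535] → run A
t=13: vr[B=512/263 C=3072/2501 D=4096/3121 E=3538944/1045535] → run C
t=14: vr[B=512/263 D=4096/3121 E=3538944/1045535] → run D
t=15: vr[B=512/263 D=5120/3121 E=3538944/1045535] → run D
t=16: vr[B=512/263 E=3538944/1045535] → run B
t=17: vr[B=1024/263 E=3538944/1045535] → run E
t=18: vr[B=1024/263 E=6734848/1045535] → run B
t=19: vr[B=1536/263 E=6734848/1045535] → run B
t=20: vr[E=6734848/1045535] → run E
t=21: vr[E=9930752/1045535] → run E
t=22: vr[E=13126656/1045535] → run E
t=23: (idle)
t=24: (idle)
t=25: (idle)
t=26: (idle)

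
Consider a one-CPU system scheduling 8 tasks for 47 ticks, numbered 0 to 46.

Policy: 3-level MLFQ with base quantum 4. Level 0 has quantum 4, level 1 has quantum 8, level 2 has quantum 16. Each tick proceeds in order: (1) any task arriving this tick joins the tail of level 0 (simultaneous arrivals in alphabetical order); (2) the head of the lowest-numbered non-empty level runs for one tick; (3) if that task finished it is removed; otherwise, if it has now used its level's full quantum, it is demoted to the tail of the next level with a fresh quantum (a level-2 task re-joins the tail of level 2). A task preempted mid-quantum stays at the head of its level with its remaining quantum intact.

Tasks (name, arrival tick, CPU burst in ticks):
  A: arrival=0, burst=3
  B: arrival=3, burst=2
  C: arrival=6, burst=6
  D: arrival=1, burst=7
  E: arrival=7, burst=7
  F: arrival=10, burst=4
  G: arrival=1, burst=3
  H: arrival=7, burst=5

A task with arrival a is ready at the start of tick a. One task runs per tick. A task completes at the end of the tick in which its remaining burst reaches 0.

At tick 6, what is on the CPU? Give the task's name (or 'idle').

running at tick 6 = D

t=0: L0/L1/L2 = A/-/- → run A
t=1: L0/L1/L2 = ADG/-/- → run A
t=2: L0/L1/L2 = ADG/-/- → run A
t=3: L0/L1/L2 = DGB/-/- → run D
t=4: L0/L1/L2 = DGB/-/- → run D
t=5: L0/L1/L2 = DGB/-/- → run D
t=6: L0/L1/L2 = DGBC/-/- → run D
t=7: L0/L1/L2 = GBCEH/D/- → run G
t=8: L0/L1/L2 = GBCEH/D/- → run G
t=9: L0/L1/L2 = GBCEH/D/- → run G
t=10: L0/L1/L2 = BCEHF/D/- → run B
t=11: L0/L1/L2 = BCEHF/D/- → run B
t=12: L0/L1/L2 = CEHF/D/- → run C
t=13: L0/L1/L2 = CEHF/D/- → run C
t=14: L0/L1/L2 = CEHF/D/- → run C
t=15: L0/L1/L2 = CEHF/D/- → run C
t=16: L0/L1/L2 = EHF/DC/- → run E
t=17: L0/L1/L2 = EHF/DC/- → run E
t=18: L0/L1/L2 = EHF/DC/- → run E
t=19: L0/L1/L2 = EHF/DC/- → run E
t=20: L0/L1/L2 = HF/DCE/- → run H
t=21: L0/L1/L2 = HF/DCE/- → run H
t=22: L0/L1/L2 = HF/DCE/- → run H
t=23: L0/L1/L2 = HF/DCE/- → run H
t=24: L0/L1/L2 = F/DCEH/- → run F
t=25: L0/L1/L2 = F/DCEH/- → run F
t=26: L0/L1/L2 = F/DCEH/- → run F
t=27: L0/L1/L2 = F/DCEH/- → run F
t=28: L0/L1/L2 = -/DCEH/- → run D
t=29: L0/L1/L2 = -/DCEH/- → run D
t=30: L0/L1/L2 = -/DCEH/- → run D
t=31: L0/L1/L2 = -/CEH/- → run C
t=32: L0/L1/L2 = -/CEH/- → run C
t=33: L0/L1/L2 = -/EH/- → run E
t=34: L0/L1/L2 = -/EH/- → run E
t=35: L0/L1/L2 = -/EH/- → run E
t=36: L0/L1/L2 = -/H/- → run H
t=37: (idle)
t=38: (idle)
t=39: (idle)
t=40: (idle)
t=41: (idle)
t=42: (idle)
t=43: (idle)
t=44: (idle)
t=45: (idle)
t=46: (idle)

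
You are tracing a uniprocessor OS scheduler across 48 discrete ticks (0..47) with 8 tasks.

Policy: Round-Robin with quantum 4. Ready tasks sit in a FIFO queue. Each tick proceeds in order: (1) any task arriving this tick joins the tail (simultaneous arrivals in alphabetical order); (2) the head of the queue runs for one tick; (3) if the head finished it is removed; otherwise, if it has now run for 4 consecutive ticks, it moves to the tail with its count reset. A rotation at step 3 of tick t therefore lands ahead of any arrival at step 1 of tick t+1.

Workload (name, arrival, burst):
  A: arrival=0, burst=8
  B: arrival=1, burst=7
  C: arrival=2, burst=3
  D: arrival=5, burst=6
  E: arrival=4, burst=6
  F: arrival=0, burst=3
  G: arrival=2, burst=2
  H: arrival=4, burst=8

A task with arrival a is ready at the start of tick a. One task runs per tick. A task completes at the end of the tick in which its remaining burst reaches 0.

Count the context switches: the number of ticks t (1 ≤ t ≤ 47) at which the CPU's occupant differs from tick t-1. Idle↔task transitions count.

context switches = 13

t=0: queue=[A,F] q_used=0 → run A
t=1: queue=[A,F,B] q_used=1 → run A
t=2: queue=[A,F,B,C,G] q_used=2 → run A
t=3: queue=[A,F,B,C,G] q_used=3 → run A
t=4: queue=[F,B,C,G,A,E,H] q_used=0 → run F
t=5: queue=[F,B,C,G,A,E,H,D] q_used=1 → run F
t=6: queue=[F,B,C,G,A,E,H,D] q_used=2 → run F
t=7: queue=[B,C,G,A,E,H,D] q_used=0 → run B
t=8: queue=[B,C,G,A,E,H,D] q_used=1 → run B
t=9: queue=[B,C,G,A,E,H,D] q_used=2 → run B
t=10: queue=[B,C,G,A,E,H,D] q_used=3 → run B
t=11: queue=[C,G,A,E,H,D,B] q_used=0 → run C
t=12: queue=[C,G,A,E,H,D,B] q_used=1 → run C
t=13: queue=[C,G,A,E,H,D,B] q_used=2 → run C
t=14: queue=[G,A,E,H,D,B] q_used=0 → run G
t=15: queue=[G,A,E,H,D,B] q_used=1 → run G
t=16: queue=[A,E,H,D,B] q_used=0 → run A
t=17: queue=[A,E,H,D,B] q_used=1 → run A
t=18: queue=[A,E,H,D,B] q_used=2 → run A
t=19: queue=[A,E,H,D,B] q_used=3 → run A
t=20: queue=[E,H,D,B] q_used=0 → run E
t=21: queue=[E,H,D,B] q_used=1 → run E
t=22: queue=[E,H,D,B] q_used=2 → run E
t=23: queue=[E,H,D,B] q_used=3 → run E
t=24: queue=[H,D,B,E] q_used=0 → run H
t=25: queue=[H,D,B,E] q_used=1 → run H
t=26: queue=[H,D,B,E] q_used=2 → run H
t=27: queue=[H,D,B,E] q_used=3 → run H
t=28: queue=[D,B,E,H] q_used=0 → run D
t=29: queue=[D,B,E,H] q_used=1 → run D
t=30: queue=[D,B,E,H] q_used=2 → run D
t=31: queue=[D,B,E,H] q_used=3 → run D
t=32: queue=[B,E,H,D] q_used=0 → run B
t=33: queue=[B,E,H,D] q_used=1 → run B
t=34: queue=[B,E,H,D] q_used=2 → run B
t=35: queue=[E,H,D] q_used=0 → run E
t=36: queue=[E,H,D] q_used=1 → run E
t=37: queue=[H,D] q_used=0 → run H
t=38: queue=[H,D] q_used=1 → run H
t=39: queue=[H,D] q_used=2 → run H
t=40: queue=[H,D] q_used=3 → run H
t=41: queue=[D] q_used=0 → run D
t=42: queue=[D] q_used=1 → run D
t=43: (idle)
t=44: (idle)
t=45: (idle)
t=46: (idle)
t=47: (idle)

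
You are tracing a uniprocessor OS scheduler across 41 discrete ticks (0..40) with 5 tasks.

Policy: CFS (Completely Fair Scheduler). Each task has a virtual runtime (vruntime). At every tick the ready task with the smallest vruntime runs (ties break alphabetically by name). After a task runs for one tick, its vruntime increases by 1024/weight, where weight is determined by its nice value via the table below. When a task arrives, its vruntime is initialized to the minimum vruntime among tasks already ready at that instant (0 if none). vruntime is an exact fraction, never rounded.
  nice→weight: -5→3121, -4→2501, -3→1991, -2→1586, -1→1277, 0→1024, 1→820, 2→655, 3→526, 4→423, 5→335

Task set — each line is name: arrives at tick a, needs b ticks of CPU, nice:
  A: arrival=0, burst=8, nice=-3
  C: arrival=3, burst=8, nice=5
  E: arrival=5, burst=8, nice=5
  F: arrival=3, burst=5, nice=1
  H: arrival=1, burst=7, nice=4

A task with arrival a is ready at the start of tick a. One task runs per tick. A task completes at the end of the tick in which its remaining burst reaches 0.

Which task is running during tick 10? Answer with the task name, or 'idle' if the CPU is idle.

running at tick 10 = A

t=0: vr[A=0] → run A
t=1: vr[A=1024/1991 H=1024/1991] → run A
t=2: vr[A=2048/1991 H=1024/1991] → run H
t=3: vr[A=2048/1991 C=2048/1991 F=2048/1991 H=2471936/842193] → run A
t=4: vr[A=3072/1991 C=2048/1991 F=2048/1991 H=2471936/842193] → run C
t=5: vr[A=3072/1991 C=2724864/666985 E=2048/1991 F=2048/1991 H=2471936/842193] → run E
t=6: vr[A=3072/1991 C=2724864/666985 E=2724864/666985 F=2048/1991 H=2471936/842193] → run F
t=7: vr[A=3072/1991 C=2724864/666985 E=2724864/666985 F=929536/408155 H=2471936/842193] → run A
t=8: vr[A=4096/1991 C=2724864/666985 E=2724864/666985 F=929536/408155 H=2471936/842193] → run A
t=9: vr[A=5120/1991 C=2724864/666985 E=2724864/666985 F=929536/408155 H=2471936/842193] → run F
t=10: vr[A=5120/1991 C=2724864/666985 E=2724864/666985 F=1439232/408155 H=2471936/842193] → run A
t=11: vr[A=6144/1991 C=2724864/666985 E=2724864/666985 F=1439232/408155 H=2471936/842193] → run H
t=12: vr[A=6144/1991 C=2724864/666985 E=2724864/666985 F=1439232/408155 H=4510720/842193] → run A
t=13: vr[A=7168/1991 C=2724864/666985 E=2724864/666985 F=1439232/408155 H=4510720/842193] → run F
t=14: vr[A=7168/1991 C=2724864/666985 E=2724864/666985 F=1948928/408155 H=4510720/842193] → run A
t=15: vr[C=2724864/666985 E=2724864/666985 F=1948928/408155 H=4510720/842193] → run C
t=16: vr[C=4763648/666985 E=2724864/666985 F=1948928/408155 H=4510720/842193] → run E
t=17: vr[C=4763648/666985 E=4763648/666985 F=1948928/408155 H=4510720/842193] → run F
t=18: vr[C=4763648/666985 E=4763648/666985 F=2458624/408155 H=4510720/842193] → run H
t=19: vr[C=4763648/666985 E=4763648/666985 F=2458624/408155 H=2183168/280731] → run F
t=20: vr[C=4763648/666985 E=4763648/666985 H=2183168/280731] → run C
t=21: vr[C=6802432/666985 E=4763648/666985 H=2183168/280731] → run E
t=22: vr[C=6802432/666985 E=6802432/666985 H=2183168/280731] → run H
t=23: vr[C=6802432/666985 E=6802432/666985 H=8588288/842193] → run H
t=24: vr[C=6802432/666985 E=6802432/666985 H=10627072/842193] → run C
t=25: vr[C=8841216/666985 E=6802432/666985 H=10627072/842193] → run E
t=26: vr[C=8841216/666985 E=8841216/666985 H=10627072/842193] → run H
t=27: vr[C=8841216/666985 E=8841216/666985 H=4221952/280731] → run C
t=28: vr[C=2176000/133397 E=8841216/666985 H=4221952/280731] → run E
t=29: vr[C=2176000/133397 E=2176000/133397 H=4221952/280731] → run H
t=30: vr[C=2176000/133397 E=2176000/133397] → run C
t=31: vr[C=12918784/666985 E=2176000/133397] → run E
t=32: vr[C=12918784/666985 E=12918784/666985] → run C
t=33: vr[C=14957568/666985 E=12918784/666985] → run E
t=34: vr[C=14957568/666985 E=14957568/666985] → run C
t=35: vr[E=14957568/666985] → run E
t=36: (idle)
t=37: (idle)
t=38: (idle)
t=39: (idle)
t=40: (idle)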